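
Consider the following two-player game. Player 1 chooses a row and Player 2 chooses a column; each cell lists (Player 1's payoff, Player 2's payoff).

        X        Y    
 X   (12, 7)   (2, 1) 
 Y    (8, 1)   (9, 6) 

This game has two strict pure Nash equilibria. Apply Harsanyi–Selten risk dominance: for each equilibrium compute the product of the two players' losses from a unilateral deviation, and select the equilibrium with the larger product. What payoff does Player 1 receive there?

9

At both X: Player 1 loses 12 − 8 = 4 by deviating; Player 2 loses 7 − 1 = 6. Product = 4·6 = 24.
At both Y: Player 1 loses 9 − 2 = 7 by deviating; Player 2 loses 6 − 1 = 5. Product = 7·5 = 35.
35 > 24, so both Y is risk-dominant. Player 1's payoff there is 9.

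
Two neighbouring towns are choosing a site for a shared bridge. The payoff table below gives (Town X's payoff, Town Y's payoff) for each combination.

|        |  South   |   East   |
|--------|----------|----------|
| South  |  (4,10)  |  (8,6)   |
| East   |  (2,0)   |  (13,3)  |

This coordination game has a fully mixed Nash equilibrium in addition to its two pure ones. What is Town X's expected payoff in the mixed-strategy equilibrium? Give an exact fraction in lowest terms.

36/7

Town Y mixes with probability q on South, chosen so Town X is indifferent: 4q + 8(1−q) = 2q + 13(1−q) gives q = 5/7.
Town X's expected payoff (from either row, since indifferent) is 4·5/7 + 8·2/7 = 36/7.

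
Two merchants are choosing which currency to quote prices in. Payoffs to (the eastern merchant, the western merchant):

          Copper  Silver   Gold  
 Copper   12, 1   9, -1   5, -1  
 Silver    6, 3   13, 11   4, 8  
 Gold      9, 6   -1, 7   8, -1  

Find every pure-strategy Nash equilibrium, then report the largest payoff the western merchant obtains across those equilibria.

Both Copper is a pure NE (the eastern merchant: 12 ≥ 9; the western merchant: 1 ≥ -1). The western merchant gets 1.
Both Silver is a pure NE (the eastern merchant: 13 ≥ 9; the western merchant: 11 ≥ 8). The western merchant gets 11.
Every other cell has a profitable deviation for at least one player. Highest of {1, 11} is 11.

11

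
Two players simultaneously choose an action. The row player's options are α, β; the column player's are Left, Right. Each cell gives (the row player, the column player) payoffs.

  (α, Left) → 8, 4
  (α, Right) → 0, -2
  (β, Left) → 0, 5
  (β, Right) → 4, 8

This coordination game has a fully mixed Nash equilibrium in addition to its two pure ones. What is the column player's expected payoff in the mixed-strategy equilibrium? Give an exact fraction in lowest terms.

14/3

The row player mixes with probability p on α, chosen so the column player is indifferent: 4p + 5(1−p) = (-2)p + 8(1−p) gives p = 1/3.
The column player's expected payoff is 4·1/3 + 5·2/3 = 14/3.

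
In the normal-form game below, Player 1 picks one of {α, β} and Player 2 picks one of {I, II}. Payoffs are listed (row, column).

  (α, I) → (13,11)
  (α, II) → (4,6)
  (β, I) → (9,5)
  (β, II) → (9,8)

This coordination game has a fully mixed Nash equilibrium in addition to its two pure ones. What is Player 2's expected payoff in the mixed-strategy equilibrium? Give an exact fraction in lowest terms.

29/4

Player 1 mixes with probability p on α, chosen so Player 2 is indifferent: 11p + 5(1−p) = 6p + 8(1−p) gives p = 3/8.
Player 2's expected payoff is 11·3/8 + 5·5/8 = 29/4.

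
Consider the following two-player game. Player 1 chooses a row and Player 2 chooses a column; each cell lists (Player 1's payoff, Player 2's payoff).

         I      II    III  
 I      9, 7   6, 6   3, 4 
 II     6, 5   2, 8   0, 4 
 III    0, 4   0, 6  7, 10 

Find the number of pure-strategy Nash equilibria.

2

Both I: Player 1 gets 9 (best alternative 6); Player 2 gets 7 (best alternative 6). Neither deviates — NE.
Both III: Player 1 gets 7 (best alternative 3); Player 2 gets 10 (best alternative 6). Neither deviates — NE.
Both II is not a NE: Player 1 would switch to I (6 > 2).
No other cell survives both best-response checks, so there are 2 pure NE.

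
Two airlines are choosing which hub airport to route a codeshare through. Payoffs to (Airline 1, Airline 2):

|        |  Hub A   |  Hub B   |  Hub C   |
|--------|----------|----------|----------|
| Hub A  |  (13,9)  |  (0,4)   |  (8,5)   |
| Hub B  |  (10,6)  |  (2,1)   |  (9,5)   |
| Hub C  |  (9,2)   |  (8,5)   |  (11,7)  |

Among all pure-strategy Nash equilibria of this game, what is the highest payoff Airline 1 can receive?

13

Both Hub A is a pure NE (Airline 1: 13 ≥ 10; Airline 2: 9 ≥ 5). Airline 1 gets 13.
Both Hub C is a pure NE (Airline 1: 11 ≥ 9; Airline 2: 7 ≥ 5). Airline 1 gets 11.
Every other cell has a profitable deviation for at least one player. Highest of {13, 11} is 13.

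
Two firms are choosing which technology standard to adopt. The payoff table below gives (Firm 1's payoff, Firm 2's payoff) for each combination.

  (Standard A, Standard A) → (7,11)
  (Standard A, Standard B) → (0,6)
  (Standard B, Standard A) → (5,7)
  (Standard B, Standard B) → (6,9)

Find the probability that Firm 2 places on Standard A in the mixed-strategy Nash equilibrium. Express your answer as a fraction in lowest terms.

3/4

Firm 2's mix q on Standard A must make Firm 1 indifferent between Standard A and Standard B.
Firm 1's payoff from Standard A: 7q + 0(1−q). From Standard B: 5q + 6(1−q).
Set equal: 2q = 6(1−q) → q = 6/8 = 3/4.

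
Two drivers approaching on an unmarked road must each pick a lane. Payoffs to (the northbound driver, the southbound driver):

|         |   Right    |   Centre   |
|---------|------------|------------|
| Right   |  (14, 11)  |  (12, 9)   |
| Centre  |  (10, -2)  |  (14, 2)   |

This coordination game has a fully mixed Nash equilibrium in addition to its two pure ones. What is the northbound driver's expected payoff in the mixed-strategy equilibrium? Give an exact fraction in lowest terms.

The southbound driver mixes with probability q on Right, chosen so the northbound driver is indifferent: 14q + 12(1−q) = 10q + 14(1−q) gives q = 1/3.
The northbound driver's expected payoff (from either row, since indifferent) is 14·1/3 + 12·2/3 = 38/3.

38/3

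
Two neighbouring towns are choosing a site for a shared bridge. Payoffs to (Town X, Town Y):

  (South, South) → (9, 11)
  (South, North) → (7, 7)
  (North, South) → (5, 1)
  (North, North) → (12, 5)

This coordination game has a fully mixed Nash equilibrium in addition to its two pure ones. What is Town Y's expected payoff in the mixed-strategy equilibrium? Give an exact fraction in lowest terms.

Town X mixes with probability p on South, chosen so Town Y is indifferent: 11p + 1(1−p) = 7p + 5(1−p) gives p = 1/2.
Town Y's expected payoff is 11·1/2 + 1·1/2 = 6.

6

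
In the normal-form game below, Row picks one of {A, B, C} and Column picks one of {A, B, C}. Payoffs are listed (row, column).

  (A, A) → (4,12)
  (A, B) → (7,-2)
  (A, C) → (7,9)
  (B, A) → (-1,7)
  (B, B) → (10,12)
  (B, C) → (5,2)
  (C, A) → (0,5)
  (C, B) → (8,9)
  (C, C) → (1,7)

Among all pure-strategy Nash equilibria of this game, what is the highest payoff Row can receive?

Both A is a pure NE (Row: 4 ≥ 0; Column: 12 ≥ 9). Row gets 4.
Both B is a pure NE (Row: 10 ≥ 8; Column: 12 ≥ 7). Row gets 10.
Every other cell has a profitable deviation for at least one player. Highest of {4, 10} is 10.

10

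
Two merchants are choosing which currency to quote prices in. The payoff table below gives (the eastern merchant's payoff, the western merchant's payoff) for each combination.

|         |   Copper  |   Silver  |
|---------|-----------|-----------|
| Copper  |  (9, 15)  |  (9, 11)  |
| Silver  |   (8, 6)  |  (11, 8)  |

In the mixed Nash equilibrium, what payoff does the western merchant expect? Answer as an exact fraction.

The eastern merchant mixes with probability p on Copper, chosen so the western merchant is indifferent: 15p + 6(1−p) = 11p + 8(1−p) gives p = 1/3.
The western merchant's expected payoff is 15·1/3 + 6·2/3 = 9.

9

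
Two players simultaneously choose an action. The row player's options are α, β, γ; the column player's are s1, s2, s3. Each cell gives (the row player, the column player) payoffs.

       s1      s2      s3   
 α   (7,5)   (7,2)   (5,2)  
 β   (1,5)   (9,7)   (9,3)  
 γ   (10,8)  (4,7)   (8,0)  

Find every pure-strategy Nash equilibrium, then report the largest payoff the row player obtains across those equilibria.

(β, s2) is a pure NE (the row player: 9 ≥ 7; the column player: 7 ≥ 5). The row player gets 9.
(γ, s1) is a pure NE (the row player: 10 ≥ 7; the column player: 8 ≥ 7). The row player gets 10.
Every other cell has a profitable deviation for at least one player. Highest of {9, 10} is 10.

10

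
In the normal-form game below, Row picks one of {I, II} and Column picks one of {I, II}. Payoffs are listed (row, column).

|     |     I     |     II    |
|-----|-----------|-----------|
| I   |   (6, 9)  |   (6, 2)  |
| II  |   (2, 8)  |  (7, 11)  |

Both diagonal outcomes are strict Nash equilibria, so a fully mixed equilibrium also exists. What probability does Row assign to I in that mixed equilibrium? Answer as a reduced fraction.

3/10

Row's mix p on I must make Column indifferent between I and II.
Column's payoff from I: 9p + 8(1−p). From II: 2p + 11(1−p).
Set equal: 7p = 3(1−p) → p = 3/10.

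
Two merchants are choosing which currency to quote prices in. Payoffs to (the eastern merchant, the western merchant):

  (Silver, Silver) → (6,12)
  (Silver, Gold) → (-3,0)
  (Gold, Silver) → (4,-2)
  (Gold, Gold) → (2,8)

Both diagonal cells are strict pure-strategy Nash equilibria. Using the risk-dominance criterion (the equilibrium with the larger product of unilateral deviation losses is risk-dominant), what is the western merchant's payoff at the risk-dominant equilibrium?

8

At both Silver: the eastern merchant loses 6 − 4 = 2 by deviating; the western merchant loses 12 − 0 = 12. Product = 2·12 = 24.
At both Gold: the eastern merchant loses 2 − (-3) = 5 by deviating; the western merchant loses 8 − (-2) = 10. Product = 5·10 = 50.
50 > 24, so both Gold is risk-dominant. The western merchant's payoff there is 8.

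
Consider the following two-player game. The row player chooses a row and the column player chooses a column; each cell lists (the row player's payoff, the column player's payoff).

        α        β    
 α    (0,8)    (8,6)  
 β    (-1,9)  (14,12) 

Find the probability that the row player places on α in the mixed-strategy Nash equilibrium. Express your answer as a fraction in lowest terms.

3/5

The row player's mix p on α must make the column player indifferent between α and β.
The column player's payoff from α: 8p + 9(1−p). From β: 6p + 12(1−p).
Set equal: 2p = 3(1−p) → p = 3/5.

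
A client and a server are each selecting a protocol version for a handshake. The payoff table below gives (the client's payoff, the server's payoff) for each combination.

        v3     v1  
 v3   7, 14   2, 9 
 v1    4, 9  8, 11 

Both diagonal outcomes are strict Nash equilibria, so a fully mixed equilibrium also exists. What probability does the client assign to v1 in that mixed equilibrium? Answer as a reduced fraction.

The client's mix p on v3 must make the server indifferent between v3 and v1.
The server's payoff from v3: 14p + 9(1−p). From v1: 9p + 11(1−p).
Set equal: 5p = 2(1−p) → p = 2/7.
Probability on v1 is 1 − 2/7 = 5/7.

5/7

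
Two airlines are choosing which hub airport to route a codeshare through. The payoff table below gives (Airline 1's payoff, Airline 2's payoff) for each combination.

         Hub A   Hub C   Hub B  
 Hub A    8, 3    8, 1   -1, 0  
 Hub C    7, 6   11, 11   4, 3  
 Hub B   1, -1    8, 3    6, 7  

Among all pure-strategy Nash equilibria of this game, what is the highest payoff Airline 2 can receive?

Both Hub A is a pure NE (Airline 1: 8 ≥ 7; Airline 2: 3 ≥ 1). Airline 2 gets 3.
Both Hub C is a pure NE (Airline 1: 11 ≥ 8; Airline 2: 11 ≥ 6). Airline 2 gets 11.
Both Hub B is a pure NE (Airline 1: 6 ≥ 4; Airline 2: 7 ≥ 3). Airline 2 gets 7.
Every other cell has a profitable deviation for at least one player. Highest of {3, 11, 7} is 11.

11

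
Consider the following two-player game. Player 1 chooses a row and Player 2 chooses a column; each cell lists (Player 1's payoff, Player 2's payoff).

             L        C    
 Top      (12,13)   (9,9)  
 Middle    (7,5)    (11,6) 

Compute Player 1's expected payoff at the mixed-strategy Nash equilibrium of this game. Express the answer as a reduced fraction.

Player 2 mixes with probability q on L, chosen so Player 1 is indifferent: 12q + 9(1−q) = 7q + 11(1−q) gives q = 2/7.
Player 1's expected payoff (from either row, since indifferent) is 12·2/7 + 9·5/7 = 69/7.

69/7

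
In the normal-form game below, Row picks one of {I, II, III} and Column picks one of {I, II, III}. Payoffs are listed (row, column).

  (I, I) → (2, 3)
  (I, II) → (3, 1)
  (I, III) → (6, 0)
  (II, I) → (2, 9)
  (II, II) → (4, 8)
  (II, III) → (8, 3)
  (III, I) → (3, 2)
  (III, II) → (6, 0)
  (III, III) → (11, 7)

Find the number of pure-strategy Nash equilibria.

1

Both III: Row gets 11 (best alternative 8); Column gets 7 (best alternative 2). Neither deviates — NE.
Both I is not a NE: Row would switch to III (3 > 2).
No other cell survives both best-response checks, so there is 1 pure NE.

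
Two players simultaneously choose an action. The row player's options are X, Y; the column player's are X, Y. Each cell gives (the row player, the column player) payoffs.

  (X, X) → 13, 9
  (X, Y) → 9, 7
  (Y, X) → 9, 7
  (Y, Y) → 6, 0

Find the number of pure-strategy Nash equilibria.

1

Both X: the row player gets 13 (best alternative 9); the column player gets 9 (best alternative 7). Neither deviates — NE.
Both Y is not a NE: the row player would switch to X (9 > 6).
No other cell survives both best-response checks, so there is 1 pure NE.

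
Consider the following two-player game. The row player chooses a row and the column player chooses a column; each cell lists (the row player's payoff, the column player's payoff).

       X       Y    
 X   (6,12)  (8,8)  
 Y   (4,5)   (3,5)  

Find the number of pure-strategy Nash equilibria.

1

Both X: the row player gets 6 (best alternative 4); the column player gets 12 (best alternative 8). Neither deviates — NE.
Both Y is not a NE: the row player would switch to X (8 > 3).
No other cell survives both best-response checks, so there is 1 pure NE.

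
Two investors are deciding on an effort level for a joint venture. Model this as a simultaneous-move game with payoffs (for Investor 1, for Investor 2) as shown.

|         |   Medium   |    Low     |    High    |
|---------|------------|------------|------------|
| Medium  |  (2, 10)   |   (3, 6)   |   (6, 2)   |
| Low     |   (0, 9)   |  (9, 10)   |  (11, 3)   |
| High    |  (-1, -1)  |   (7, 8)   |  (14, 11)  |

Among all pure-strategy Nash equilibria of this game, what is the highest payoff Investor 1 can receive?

Both Medium is a pure NE (Investor 1: 2 ≥ 0; Investor 2: 10 ≥ 6). Investor 1 gets 2.
Both Low is a pure NE (Investor 1: 9 ≥ 7; Investor 2: 10 ≥ 9). Investor 1 gets 9.
Both High is a pure NE (Investor 1: 14 ≥ 11; Investor 2: 11 ≥ 8). Investor 1 gets 14.
Every other cell has a profitable deviation for at least one player. Highest of {2, 9, 14} is 14.

14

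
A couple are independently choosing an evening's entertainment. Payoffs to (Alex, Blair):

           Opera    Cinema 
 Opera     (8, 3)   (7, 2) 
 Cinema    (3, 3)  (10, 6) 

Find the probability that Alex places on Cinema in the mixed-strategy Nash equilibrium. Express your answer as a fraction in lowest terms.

Alex's mix p on Opera must make Blair indifferent between Opera and Cinema.
Blair's payoff from Opera: 3p + 3(1−p). From Cinema: 2p + 6(1−p).
Set equal: 1p = 3(1−p) → p = 3/4.
Probability on Cinema is 1 − 3/4 = 1/4.

1/4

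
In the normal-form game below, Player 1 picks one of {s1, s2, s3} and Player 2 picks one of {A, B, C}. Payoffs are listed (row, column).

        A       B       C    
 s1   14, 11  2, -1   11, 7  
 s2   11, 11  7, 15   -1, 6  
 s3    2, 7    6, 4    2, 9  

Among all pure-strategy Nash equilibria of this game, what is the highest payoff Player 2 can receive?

15

(s1, A) is a pure NE (Player 1: 14 ≥ 11; Player 2: 11 ≥ 7). Player 2 gets 11.
(s2, B) is a pure NE (Player 1: 7 ≥ 6; Player 2: 15 ≥ 11). Player 2 gets 15.
Every other cell has a profitable deviation for at least one player. Highest of {11, 15} is 15.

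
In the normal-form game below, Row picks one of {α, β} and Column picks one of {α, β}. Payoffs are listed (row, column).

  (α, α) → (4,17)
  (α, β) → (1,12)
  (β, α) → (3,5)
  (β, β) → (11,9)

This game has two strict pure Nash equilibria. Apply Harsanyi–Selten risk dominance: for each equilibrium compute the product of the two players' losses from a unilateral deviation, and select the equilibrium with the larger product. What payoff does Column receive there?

9

At both α: Row loses 4 − 3 = 1 by deviating; Column loses 17 − 12 = 5. Product = 1·5 = 5.
At both β: Row loses 11 − 1 = 10 by deviating; Column loses 9 − 5 = 4. Product = 10·4 = 40.
40 > 5, so both β is risk-dominant. Column's payoff there is 9.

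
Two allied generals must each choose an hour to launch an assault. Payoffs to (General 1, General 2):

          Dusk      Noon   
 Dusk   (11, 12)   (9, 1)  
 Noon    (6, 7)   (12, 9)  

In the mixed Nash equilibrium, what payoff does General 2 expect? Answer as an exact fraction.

General 1 mixes with probability p on Dusk, chosen so General 2 is indifferent: 12p + 7(1−p) = 1p + 9(1−p) gives p = 2/13.
General 2's expected payoff is 12·2/13 + 7·11/13 = 101/13.

101/13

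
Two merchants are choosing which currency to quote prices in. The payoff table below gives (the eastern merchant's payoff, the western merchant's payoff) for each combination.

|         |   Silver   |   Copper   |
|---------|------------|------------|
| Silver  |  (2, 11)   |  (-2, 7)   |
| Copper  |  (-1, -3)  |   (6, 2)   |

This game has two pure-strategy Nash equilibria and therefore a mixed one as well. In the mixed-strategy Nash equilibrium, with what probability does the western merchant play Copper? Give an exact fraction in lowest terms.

3/11

The western merchant's mix q on Silver must make the eastern merchant indifferent between Silver and Copper.
The eastern merchant's payoff from Silver: 2q + (-2)(1−q). From Copper: (-1)q + 6(1−q).
Set equal: 3q = 8(1−q) → q = 8/11.
Probability on Copper is 1 − 8/11 = 3/11.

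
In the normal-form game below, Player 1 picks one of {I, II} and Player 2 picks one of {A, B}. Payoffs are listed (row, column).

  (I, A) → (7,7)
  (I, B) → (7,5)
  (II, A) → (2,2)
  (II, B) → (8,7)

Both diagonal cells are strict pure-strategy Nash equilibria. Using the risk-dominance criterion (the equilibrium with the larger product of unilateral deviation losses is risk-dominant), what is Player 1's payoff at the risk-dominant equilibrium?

7

At (I, A): Player 1 loses 7 − 2 = 5 by deviating; Player 2 loses 7 − 5 = 2. Product = 5·2 = 10.
At (II, B): Player 1 loses 8 − 7 = 1 by deviating; Player 2 loses 7 − 2 = 5. Product = 1·5 = 5.
10 > 5, so (I, A) is risk-dominant. Player 1's payoff there is 7.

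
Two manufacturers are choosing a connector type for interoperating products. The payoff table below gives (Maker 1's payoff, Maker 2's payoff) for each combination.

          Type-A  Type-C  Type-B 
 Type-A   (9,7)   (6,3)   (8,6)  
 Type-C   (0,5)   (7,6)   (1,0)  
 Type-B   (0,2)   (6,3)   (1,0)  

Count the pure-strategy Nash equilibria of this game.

Both Type-A: Maker 1 gets 9 (best alternative 0); Maker 2 gets 7 (best alternative 6). Neither deviates — NE.
Both Type-C: Maker 1 gets 7 (best alternative 6); Maker 2 gets 6 (best alternative 5). Neither deviates — NE.
Both Type-B is not a NE: Maker 1 would switch to Type-A (8 > 1).
No other cell survives both best-response checks, so there are 2 pure NE.

2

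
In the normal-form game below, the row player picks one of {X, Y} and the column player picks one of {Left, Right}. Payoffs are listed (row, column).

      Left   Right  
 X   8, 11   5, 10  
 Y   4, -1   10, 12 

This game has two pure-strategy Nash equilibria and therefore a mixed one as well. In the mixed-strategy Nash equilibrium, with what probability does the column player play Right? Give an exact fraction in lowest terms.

4/9

The column player's mix q on Left must make the row player indifferent between X and Y.
The row player's payoff from X: 8q + 5(1−q). From Y: 4q + 10(1−q).
Set equal: 4q = 5(1−q) → q = 5/9.
Probability on Right is 1 − 5/9 = 4/9.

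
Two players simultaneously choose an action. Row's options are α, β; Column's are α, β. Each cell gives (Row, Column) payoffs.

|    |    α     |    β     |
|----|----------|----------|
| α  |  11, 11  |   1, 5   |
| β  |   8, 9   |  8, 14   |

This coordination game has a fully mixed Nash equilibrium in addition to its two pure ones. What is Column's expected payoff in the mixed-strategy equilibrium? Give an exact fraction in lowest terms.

109/11

Row mixes with probability p on α, chosen so Column is indifferent: 11p + 9(1−p) = 5p + 14(1−p) gives p = 5/11.
Column's expected payoff is 11·5/11 + 9·6/11 = 109/11.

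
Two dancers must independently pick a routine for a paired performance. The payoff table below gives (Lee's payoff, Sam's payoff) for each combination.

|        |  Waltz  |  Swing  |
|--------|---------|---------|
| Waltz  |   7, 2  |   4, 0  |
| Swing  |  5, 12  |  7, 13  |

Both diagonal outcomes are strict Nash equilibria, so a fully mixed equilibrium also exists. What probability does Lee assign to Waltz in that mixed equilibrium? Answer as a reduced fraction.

Lee's mix p on Waltz must make Sam indifferent between Waltz and Swing.
Sam's payoff from Waltz: 2p + 12(1−p). From Swing: 0p + 13(1−p).
Set equal: 2p = 1(1−p) → p = 1/3.

1/3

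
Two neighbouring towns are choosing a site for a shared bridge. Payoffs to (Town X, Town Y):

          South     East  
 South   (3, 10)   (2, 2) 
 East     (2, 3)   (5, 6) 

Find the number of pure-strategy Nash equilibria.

Both South: Town X gets 3 (best alternative 2); Town Y gets 10 (best alternative 2). Neither deviates — NE.
Both East: Town X gets 5 (best alternative 2); Town Y gets 6 (best alternative 3). Neither deviates — NE.
(East, South) is not a NE: Town X would switch to South (3 > 2).
No other cell survives both best-response checks, so there are 2 pure NE.

2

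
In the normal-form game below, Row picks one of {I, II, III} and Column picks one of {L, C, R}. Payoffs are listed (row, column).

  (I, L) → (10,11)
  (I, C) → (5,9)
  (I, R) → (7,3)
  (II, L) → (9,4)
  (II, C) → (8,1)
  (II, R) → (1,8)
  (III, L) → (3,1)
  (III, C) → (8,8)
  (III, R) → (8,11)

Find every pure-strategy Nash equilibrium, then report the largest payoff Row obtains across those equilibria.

10

(I, L) is a pure NE (Row: 10 ≥ 9; Column: 11 ≥ 9). Row gets 10.
(III, R) is a pure NE (Row: 8 ≥ 7; Column: 11 ≥ 8). Row gets 8.
Every other cell has a profitable deviation for at least one player. Highest of {10, 8} is 10.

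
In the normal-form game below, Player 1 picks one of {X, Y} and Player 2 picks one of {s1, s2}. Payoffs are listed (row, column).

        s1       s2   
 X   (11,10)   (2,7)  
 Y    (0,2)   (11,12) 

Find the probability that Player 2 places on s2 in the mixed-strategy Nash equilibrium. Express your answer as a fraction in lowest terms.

11/20

Player 2's mix q on s1 must make Player 1 indifferent between X and Y.
Player 1's payoff from X: 11q + 2(1−q). From Y: 0q + 11(1−q).
Set equal: 11q = 9(1−q) → q = 9/20.
Probability on s2 is 1 − 9/20 = 11/20.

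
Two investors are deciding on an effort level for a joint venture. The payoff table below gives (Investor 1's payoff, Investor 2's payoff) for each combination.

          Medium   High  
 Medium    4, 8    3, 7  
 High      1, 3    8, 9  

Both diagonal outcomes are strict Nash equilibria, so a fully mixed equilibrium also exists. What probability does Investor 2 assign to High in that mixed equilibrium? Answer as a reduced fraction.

Investor 2's mix q on Medium must make Investor 1 indifferent between Medium and High.
Investor 1's payoff from Medium: 4q + 3(1−q). From High: 1q + 8(1−q).
Set equal: 3q = 5(1−q) → q = 5/8.
Probability on High is 1 − 5/8 = 3/8.

3/8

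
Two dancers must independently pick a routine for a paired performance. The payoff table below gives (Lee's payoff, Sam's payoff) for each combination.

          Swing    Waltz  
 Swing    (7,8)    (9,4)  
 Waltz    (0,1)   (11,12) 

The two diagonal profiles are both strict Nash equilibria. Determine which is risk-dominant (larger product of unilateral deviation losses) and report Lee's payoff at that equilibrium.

7

At both Swing: Lee loses 7 − 0 = 7 by deviating; Sam loses 8 − 4 = 4. Product = 7·4 = 28.
At both Waltz: Lee loses 11 − 9 = 2 by deviating; Sam loses 12 − 1 = 11. Product = 2·11 = 22.
28 > 22, so both Swing is risk-dominant. Lee's payoff there is 7.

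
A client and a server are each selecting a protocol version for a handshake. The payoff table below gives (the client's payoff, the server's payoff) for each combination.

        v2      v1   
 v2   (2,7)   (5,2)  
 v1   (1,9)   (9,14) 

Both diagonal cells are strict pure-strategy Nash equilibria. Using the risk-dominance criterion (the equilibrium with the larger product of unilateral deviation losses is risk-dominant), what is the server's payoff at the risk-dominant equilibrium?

At both v2: the client loses 2 − 1 = 1 by deviating; the server loses 7 − 2 = 5. Product = 1·5 = 5.
At both v1: the client loses 9 − 5 = 4 by deviating; the server loses 14 − 9 = 5. Product = 4·5 = 20.
20 > 5, so both v1 is risk-dominant. The server's payoff there is 14.

14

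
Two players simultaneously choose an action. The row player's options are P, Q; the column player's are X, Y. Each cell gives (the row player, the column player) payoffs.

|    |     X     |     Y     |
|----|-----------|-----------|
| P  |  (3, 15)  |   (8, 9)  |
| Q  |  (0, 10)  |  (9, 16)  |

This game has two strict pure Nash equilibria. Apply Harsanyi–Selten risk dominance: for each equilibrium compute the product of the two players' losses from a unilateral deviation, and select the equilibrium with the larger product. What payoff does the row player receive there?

At (P, X): the row player loses 3 − 0 = 3 by deviating; the column player loses 15 − 9 = 6. Product = 3·6 = 18.
At (Q, Y): the row player loses 9 − 8 = 1 by deviating; the column player loses 16 − 10 = 6. Product = 1·6 = 6.
18 > 6, so (P, X) is risk-dominant. The row player's payoff there is 3.

3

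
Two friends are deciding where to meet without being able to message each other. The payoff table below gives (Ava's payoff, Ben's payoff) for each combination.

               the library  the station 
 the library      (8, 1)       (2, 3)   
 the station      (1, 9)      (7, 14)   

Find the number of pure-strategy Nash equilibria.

1

Both the station: Ava gets 7 (best alternative 2); Ben gets 14 (best alternative 9). Neither deviates — NE.
Both the library is not a NE: Ben would switch to the station (3 > 1).
No other cell survives both best-response checks, so there is 1 pure NE.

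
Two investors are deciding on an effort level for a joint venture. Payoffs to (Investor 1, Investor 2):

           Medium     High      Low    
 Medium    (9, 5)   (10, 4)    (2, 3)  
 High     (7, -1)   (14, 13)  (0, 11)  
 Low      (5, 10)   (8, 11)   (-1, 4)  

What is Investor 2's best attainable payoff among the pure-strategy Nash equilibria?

13

Both Medium is a pure NE (Investor 1: 9 ≥ 7; Investor 2: 5 ≥ 4). Investor 2 gets 5.
Both High is a pure NE (Investor 1: 14 ≥ 10; Investor 2: 13 ≥ 11). Investor 2 gets 13.
Every other cell has a profitable deviation for at least one player. Highest of {5, 13} is 13.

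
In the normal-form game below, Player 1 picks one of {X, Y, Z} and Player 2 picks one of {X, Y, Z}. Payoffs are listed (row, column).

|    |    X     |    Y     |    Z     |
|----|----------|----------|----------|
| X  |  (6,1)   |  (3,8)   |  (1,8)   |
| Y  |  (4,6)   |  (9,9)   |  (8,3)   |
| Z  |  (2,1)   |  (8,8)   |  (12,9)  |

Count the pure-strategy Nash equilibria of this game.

2

Both Y: Player 1 gets 9 (best alternative 8); Player 2 gets 9 (best alternative 6). Neither deviates — NE.
Both Z: Player 1 gets 12 (best alternative 8); Player 2 gets 9 (best alternative 8). Neither deviates — NE.
Both X is not a NE: Player 2 would switch to Y (8 > 1).
No other cell survives both best-response checks, so there are 2 pure NE.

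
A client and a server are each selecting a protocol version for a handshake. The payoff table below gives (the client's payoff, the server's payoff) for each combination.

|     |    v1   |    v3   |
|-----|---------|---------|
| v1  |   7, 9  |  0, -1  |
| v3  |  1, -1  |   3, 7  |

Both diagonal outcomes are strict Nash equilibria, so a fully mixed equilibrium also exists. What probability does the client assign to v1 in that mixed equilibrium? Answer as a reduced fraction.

The client's mix p on v1 must make the server indifferent between v1 and v3.
The server's payoff from v1: 9p + (-1)(1−p). From v3: (-1)p + 7(1−p).
Set equal: 10p = 8(1−p) → p = 8/18 = 4/9.

4/9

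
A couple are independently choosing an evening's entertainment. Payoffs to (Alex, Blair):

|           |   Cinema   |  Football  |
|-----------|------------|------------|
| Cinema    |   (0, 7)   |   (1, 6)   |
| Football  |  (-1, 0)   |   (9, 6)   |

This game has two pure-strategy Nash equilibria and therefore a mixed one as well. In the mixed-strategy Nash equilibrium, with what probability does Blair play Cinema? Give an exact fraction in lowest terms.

8/9

Blair's mix q on Cinema must make Alex indifferent between Cinema and Football.
Alex's payoff from Cinema: 0q + 1(1−q). From Football: (-1)q + 9(1−q).
Set equal: 1q = 8(1−q) → q = 8/9.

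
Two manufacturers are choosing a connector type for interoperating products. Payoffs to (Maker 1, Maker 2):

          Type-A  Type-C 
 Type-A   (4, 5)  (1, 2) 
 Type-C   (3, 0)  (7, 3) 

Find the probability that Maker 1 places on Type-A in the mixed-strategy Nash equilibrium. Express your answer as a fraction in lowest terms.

Maker 1's mix p on Type-A must make Maker 2 indifferent between Type-A and Type-C.
Maker 2's payoff from Type-A: 5p + 0(1−p). From Type-C: 2p + 3(1−p).
Set equal: 3p = 3(1−p) → p = 3/6 = 1/2.

1/2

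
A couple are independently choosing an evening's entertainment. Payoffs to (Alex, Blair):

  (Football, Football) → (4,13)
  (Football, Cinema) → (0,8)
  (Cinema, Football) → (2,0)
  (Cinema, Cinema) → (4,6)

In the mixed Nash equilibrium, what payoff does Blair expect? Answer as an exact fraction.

78/11

Alex mixes with probability p on Football, chosen so Blair is indifferent: 13p + 0(1−p) = 8p + 6(1−p) gives p = 6/11.
Blair's expected payoff is 13·6/11 + 0·5/11 = 78/11.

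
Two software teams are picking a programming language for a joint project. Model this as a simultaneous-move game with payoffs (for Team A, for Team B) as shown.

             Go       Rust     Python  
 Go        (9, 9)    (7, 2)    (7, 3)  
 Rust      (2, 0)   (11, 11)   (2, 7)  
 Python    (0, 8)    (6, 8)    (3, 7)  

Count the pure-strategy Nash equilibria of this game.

Both Go: Team A gets 9 (best alternative 2); Team B gets 9 (best alternative 3). Neither deviates — NE.
Both Rust: Team A gets 11 (best alternative 7); Team B gets 11 (best alternative 7). Neither deviates — NE.
Both Python is not a NE: Team A would switch to Go (7 > 3).
No other cell survives both best-response checks, so there are 2 pure NE.

2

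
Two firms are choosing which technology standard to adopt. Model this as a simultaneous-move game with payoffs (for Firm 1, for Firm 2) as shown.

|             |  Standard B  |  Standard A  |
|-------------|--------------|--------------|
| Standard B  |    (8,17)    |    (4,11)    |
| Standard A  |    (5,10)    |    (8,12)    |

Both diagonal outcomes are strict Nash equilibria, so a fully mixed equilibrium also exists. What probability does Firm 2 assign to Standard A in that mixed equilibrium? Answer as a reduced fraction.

Firm 2's mix q on Standard B must make Firm 1 indifferent between Standard B and Standard A.
Firm 1's payoff from Standard B: 8q + 4(1−q). From Standard A: 5q + 8(1−q).
Set equal: 3q = 4(1−q) → q = 4/7.
Probability on Standard A is 1 − 4/7 = 3/7.

3/7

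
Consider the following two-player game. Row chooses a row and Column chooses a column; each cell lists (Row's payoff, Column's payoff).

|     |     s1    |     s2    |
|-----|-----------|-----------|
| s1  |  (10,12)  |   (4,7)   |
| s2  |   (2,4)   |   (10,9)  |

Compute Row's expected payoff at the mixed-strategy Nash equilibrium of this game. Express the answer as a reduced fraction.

46/7

Column mixes with probability q on s1, chosen so Row is indifferent: 10q + 4(1−q) = 2q + 10(1−q) gives q = 3/7.
Row's expected payoff (from either row, since indifferent) is 10·3/7 + 4·4/7 = 46/7.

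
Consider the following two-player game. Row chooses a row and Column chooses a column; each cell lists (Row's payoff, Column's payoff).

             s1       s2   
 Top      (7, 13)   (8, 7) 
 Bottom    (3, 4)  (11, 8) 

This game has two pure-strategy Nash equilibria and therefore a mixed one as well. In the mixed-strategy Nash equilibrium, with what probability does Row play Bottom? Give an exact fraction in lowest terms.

Row's mix p on Top must make Column indifferent between s1 and s2.
Column's payoff from s1: 13p + 4(1−p). From s2: 7p + 8(1−p).
Set equal: 6p = 4(1−p) → p = 4/10 = 2/5.
Probability on Bottom is 1 − 2/5 = 3/5.

3/5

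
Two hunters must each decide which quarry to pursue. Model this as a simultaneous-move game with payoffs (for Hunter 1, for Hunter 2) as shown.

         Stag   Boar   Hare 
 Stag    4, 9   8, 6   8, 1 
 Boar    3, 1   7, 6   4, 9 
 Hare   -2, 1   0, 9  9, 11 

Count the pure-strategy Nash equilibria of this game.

Both Stag: Hunter 1 gets 4 (best alternative 3); Hunter 2 gets 9 (best alternative 6). Neither deviates — NE.
Both Hare: Hunter 1 gets 9 (best alternative 8); Hunter 2 gets 11 (best alternative 9). Neither deviates — NE.
Both Boar is not a NE: Hunter 1 would switch to Stag (8 > 7).
No other cell survives both best-response checks, so there are 2 pure NE.

2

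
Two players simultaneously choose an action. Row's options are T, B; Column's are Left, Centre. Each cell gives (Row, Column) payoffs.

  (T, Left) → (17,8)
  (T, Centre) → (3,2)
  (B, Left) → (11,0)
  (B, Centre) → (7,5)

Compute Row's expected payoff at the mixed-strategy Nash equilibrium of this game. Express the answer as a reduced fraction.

Column mixes with probability q on Left, chosen so Row is indifferent: 17q + 3(1−q) = 11q + 7(1−q) gives q = 2/5.
Row's expected payoff (from either row, since indifferent) is 17·2/5 + 3·3/5 = 43/5.

43/5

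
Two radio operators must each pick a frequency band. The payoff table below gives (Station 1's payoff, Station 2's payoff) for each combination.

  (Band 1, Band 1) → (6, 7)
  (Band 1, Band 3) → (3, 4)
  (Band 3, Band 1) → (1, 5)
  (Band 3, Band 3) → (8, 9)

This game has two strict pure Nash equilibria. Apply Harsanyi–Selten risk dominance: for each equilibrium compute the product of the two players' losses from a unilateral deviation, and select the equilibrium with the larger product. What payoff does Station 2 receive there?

9

At both Band 1: Station 1 loses 6 − 1 = 5 by deviating; Station 2 loses 7 − 4 = 3. Product = 5·3 = 15.
At both Band 3: Station 1 loses 8 − 3 = 5 by deviating; Station 2 loses 9 − 5 = 4. Product = 5·4 = 20.
20 > 15, so both Band 3 is risk-dominant. Station 2's payoff there is 9.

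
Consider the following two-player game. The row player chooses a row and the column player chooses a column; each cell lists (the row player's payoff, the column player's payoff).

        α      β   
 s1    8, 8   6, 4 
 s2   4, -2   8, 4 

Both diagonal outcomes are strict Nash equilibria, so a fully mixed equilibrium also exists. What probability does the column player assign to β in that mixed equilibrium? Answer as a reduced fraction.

2/3

The column player's mix q on α must make the row player indifferent between s1 and s2.
The row player's payoff from s1: 8q + 6(1−q). From s2: 4q + 8(1−q).
Set equal: 4q = 2(1−q) → q = 2/6 = 1/3.
Probability on β is 1 − 1/3 = 2/3.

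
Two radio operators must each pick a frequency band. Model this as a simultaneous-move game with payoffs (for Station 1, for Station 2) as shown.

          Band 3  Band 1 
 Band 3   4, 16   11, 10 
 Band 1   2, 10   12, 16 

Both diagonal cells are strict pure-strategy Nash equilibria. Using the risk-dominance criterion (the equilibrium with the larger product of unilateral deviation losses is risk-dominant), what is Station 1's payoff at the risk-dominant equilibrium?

4

At both Band 3: Station 1 loses 4 − 2 = 2 by deviating; Station 2 loses 16 − 10 = 6. Product = 2·6 = 12.
At both Band 1: Station 1 loses 12 − 11 = 1 by deviating; Station 2 loses 16 − 10 = 6. Product = 1·6 = 6.
12 > 6, so both Band 3 is risk-dominant. Station 1's payoff there is 4.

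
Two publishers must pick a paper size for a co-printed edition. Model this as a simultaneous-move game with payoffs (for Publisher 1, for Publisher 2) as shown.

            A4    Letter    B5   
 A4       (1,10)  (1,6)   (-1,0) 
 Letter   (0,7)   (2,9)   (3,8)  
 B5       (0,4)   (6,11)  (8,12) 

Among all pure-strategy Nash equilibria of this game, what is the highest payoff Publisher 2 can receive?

Both A4 is a pure NE (Publisher 1: 1 ≥ 0; Publisher 2: 10 ≥ 6). Publisher 2 gets 10.
Both B5 is a pure NE (Publisher 1: 8 ≥ 3; Publisher 2: 12 ≥ 11). Publisher 2 gets 12.
Every other cell has a profitable deviation for at least one player. Highest of {10, 12} is 12.

12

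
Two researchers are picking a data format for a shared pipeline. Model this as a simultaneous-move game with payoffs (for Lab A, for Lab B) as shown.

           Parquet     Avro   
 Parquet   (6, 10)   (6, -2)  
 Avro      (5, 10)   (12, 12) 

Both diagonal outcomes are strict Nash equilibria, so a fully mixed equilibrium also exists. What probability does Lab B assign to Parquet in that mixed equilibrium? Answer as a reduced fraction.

6/7

Lab B's mix q on Parquet must make Lab A indifferent between Parquet and Avro.
Lab A's payoff from Parquet: 6q + 6(1−q). From Avro: 5q + 12(1−q).
Set equal: 1q = 6(1−q) → q = 6/7.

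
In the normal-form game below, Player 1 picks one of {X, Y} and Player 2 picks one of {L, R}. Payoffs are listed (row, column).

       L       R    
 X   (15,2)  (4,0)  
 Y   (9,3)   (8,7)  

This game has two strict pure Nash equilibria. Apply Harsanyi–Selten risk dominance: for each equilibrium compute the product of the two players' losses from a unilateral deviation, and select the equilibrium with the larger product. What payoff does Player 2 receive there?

At (X, L): Player 1 loses 15 − 9 = 6 by deviating; Player 2 loses 2 − 0 = 2. Product = 6·2 = 12.
At (Y, R): Player 1 loses 8 − 4 = 4 by deviating; Player 2 loses 7 − 3 = 4. Product = 4·4 = 16.
16 > 12, so (Y, R) is risk-dominant. Player 2's payoff there is 7.

7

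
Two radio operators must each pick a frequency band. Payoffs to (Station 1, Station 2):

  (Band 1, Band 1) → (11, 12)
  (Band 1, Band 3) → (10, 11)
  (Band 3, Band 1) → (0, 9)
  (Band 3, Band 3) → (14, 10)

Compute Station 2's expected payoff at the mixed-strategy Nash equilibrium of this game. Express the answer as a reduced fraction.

Station 1 mixes with probability p on Band 1, chosen so Station 2 is indifferent: 12p + 9(1−p) = 11p + 10(1−p) gives p = 1/2.
Station 2's expected payoff is 12·1/2 + 9·1/2 = 21/2.

21/2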